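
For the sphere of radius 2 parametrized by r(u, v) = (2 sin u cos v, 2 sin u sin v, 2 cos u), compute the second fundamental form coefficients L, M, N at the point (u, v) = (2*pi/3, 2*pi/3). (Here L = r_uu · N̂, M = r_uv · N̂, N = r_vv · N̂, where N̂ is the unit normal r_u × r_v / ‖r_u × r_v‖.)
L = -2;  M = 0;  N = -3/2

Compute the unit normal N̂(u, v) = (sin(u)^2*cos(v)/Abs(sin(u)), sin(u)^2*sin(v)/Abs(sin(u)), sin(2*u)/(2*Abs(sin(u)))), and the second partials r_uu, r_uv, r_vv. Take dot products:
  L(u, v) = r_uu · N̂ = -2*sin(u)/Abs(sin(u)),
  M(u, v) = r_uv · N̂ = 0,
  N(u, v) = r_vv · N̂ = -2*sin(u)^3/Abs(sin(u)).
Evaluating at (u, v) = (2*pi/3, 2*pi/3):
  L = -2, M = 0, N = -3/2.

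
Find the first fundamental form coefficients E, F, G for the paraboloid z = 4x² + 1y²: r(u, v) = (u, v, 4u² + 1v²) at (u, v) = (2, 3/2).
E = 257;  F = 48;  G = 10

Partials: r_u = (1, 0, 8*u), r_v = (0, 1, 2*v). As functions of (u, v):
  E = r_u · r_u = 64*u^2 + 1,
  F = r_u · r_v = 16*u*v,
  G = r_v · r_v = 4*v^2 + 1.
Evaluating at (u, v) = (2, 3/2): E = 257, F = 48, G = 10.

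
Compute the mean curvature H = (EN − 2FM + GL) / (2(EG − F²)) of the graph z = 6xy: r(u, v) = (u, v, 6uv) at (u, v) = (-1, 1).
H = 216*sqrt(73)/5329

With E = 36*v^2 + 1, F = 36*u*v, G = 36*u^2 + 1, L = 0, M = 6/sqrt(36*u^2 + 36*v^2 + 1), N = 0, assemble
  H = (EN − 2FM + GL) / (2(EG − F²)) = -216*u*v/(36*u^2 + 36*v^2 + 1)^(3/2).
At (u, v) = (-1, 1): H = 216*sqrt(73)/5329.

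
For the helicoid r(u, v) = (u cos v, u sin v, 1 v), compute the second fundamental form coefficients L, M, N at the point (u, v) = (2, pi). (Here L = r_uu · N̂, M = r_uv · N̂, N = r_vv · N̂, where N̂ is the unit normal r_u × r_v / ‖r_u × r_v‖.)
L = 0;  M = -sqrt(5)/5;  N = 0

Compute the unit normal N̂(u, v) = (sin(v)/sqrt(u^2 + 1), -cos(v)/sqrt(u^2 + 1), u/sqrt(u^2 + 1)), and the second partials r_uu, r_uv, r_vv. Take dot products:
  L(u, v) = r_uu · N̂ = 0,
  M(u, v) = r_uv · N̂ = -1/sqrt(u^2 + 1),
  N(u, v) = r_vv · N̂ = 0.
Evaluating at (u, v) = (2, pi):
  L = 0, M = -sqrt(5)/5, N = 0.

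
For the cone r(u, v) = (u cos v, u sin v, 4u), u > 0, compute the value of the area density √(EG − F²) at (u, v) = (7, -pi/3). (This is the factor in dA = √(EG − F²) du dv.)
√(EG − F²)|_{(7, -pi/3)} = 7*sqrt(17)

E = 17, F = 0, G = u^2, so EG − F² = 17*u^2. Taking the positive square root: √(EG − F²) = sqrt(17)*Abs(u). At (u, v) = (7, -pi/3): 7*sqrt(17).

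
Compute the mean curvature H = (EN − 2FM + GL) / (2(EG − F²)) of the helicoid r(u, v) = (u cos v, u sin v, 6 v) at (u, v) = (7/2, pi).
H = 0

With E = 1, F = 0, G = u^2 + 36, L = 0, M = -6/sqrt(u^2 + 36), N = 0, assemble
  H = (EN − 2FM + GL) / (2(EG − F²)) = 0.
At (u, v) = (7/2, pi): H = 0.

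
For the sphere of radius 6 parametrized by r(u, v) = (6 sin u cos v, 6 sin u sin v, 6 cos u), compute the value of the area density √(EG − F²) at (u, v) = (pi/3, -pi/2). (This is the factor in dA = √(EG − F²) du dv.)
√(EG − F²)|_{(pi/3, -pi/2)} = 18*sqrt(3)

E = 36, F = 0, G = 36*sin(u)^2, so EG − F² = 1296*sin(u)^2. Taking the positive square root: √(EG − F²) = 36*Abs(sin(u)). At (u, v) = (pi/3, -pi/2): 18*sqrt(3).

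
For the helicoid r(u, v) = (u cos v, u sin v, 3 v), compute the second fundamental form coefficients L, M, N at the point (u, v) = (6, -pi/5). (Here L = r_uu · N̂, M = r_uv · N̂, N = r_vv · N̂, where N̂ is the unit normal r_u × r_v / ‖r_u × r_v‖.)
L = 0;  M = -sqrt(5)/5;  N = 0

Compute the unit normal N̂(u, v) = (3*sin(v)/sqrt(u^2 + 9), -3*cos(v)/sqrt(u^2 + 9), u/sqrt(u^2 + 9)), and the second partials r_uu, r_uv, r_vv. Take dot products:
  L(u, v) = r_uu · N̂ = 0,
  M(u, v) = r_uv · N̂ = -3/sqrt(u^2 + 9),
  N(u, v) = r_vv · N̂ = 0.
Evaluating at (u, v) = (6, -pi/5):
  L = 0, M = -sqrt(5)/5, N = 0.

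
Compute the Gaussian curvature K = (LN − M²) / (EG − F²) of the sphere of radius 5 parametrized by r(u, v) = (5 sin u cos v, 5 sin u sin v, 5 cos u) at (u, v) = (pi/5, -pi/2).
K = 1/25

Coefficients of the first fundamental form: E = 25, F = 0, G = 25*sin(u)^2.
Coefficients of the second fundamental form: L = -5*sin(u)/Abs(sin(u)), M = 0, N = -5*sin(u)^3/Abs(sin(u)).
Assemble K = (LN − M²)/(EG − F²) = 1/25. At (u, v) = (pi/5, -pi/2): K = 1/25.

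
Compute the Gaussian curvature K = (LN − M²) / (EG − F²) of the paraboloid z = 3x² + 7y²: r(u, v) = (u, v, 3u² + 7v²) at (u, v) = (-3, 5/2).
K = 21/600625

Coefficients of the first fundamental form: E = 36*u^2 + 1, F = 84*u*v, G = 196*v^2 + 1.
Coefficients of the second fundamental form: L = 6/sqrt(36*u^2 + 196*v^2 + 1), M = 0, N = 14/sqrt(36*u^2 + 196*v^2 + 1).
Assemble K = (LN − M²)/(EG − F²) = 84/(1296*u^4 + 14112*u^2*v^2 + 72*u^2 + 38416*v^4 + 392*v^2 + 1). At (u, v) = (-3, 5/2): K = 21/600625.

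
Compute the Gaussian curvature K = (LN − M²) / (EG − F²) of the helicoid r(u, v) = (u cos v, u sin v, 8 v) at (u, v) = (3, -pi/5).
K = -64/5329

Coefficients of the first fundamental form: E = 1, F = 0, G = u^2 + 64.
Coefficients of the second fundamental form: L = 0, M = -8/sqrt(u^2 + 64), N = 0.
Assemble K = (LN − M²)/(EG − F²) = -64/(u^2 + 64)^2. At (u, v) = (3, -pi/5): K = -64/5329.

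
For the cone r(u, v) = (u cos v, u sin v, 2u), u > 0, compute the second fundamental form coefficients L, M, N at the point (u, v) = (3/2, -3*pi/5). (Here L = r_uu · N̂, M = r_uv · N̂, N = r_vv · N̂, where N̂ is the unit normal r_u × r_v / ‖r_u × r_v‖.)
L = 0;  M = 0;  N = 3*sqrt(5)/5

Compute the unit normal N̂(u, v) = (-2*sqrt(5)*u*cos(v)/(5*Abs(u)), -2*sqrt(5)*u*sin(v)/(5*Abs(u)), sqrt(5)*u/(5*Abs(u))), and the second partials r_uu, r_uv, r_vv. Take dot products:
  L(u, v) = r_uu · N̂ = 0,
  M(u, v) = r_uv · N̂ = 0,
  N(u, v) = r_vv · N̂ = 2*sqrt(5)*u^2/(5*Abs(u)).
Evaluating at (u, v) = (3/2, -3*pi/5):
  L = 0, M = 0, N = 3*sqrt(5)/5.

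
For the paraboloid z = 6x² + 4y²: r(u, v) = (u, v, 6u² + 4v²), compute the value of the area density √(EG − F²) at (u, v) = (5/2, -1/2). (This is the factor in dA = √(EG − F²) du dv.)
√(EG − F²)|_{(5/2, -1/2)} = sqrt(917)

E = 144*u^2 + 1, F = 96*u*v, G = 64*v^2 + 1, so EG − F² = 144*u^2 + 64*v^2 + 1. Taking the positive square root: √(EG − F²) = sqrt(144*u^2 + 64*v^2 + 1). At (u, v) = (5/2, -1/2): sqrt(917).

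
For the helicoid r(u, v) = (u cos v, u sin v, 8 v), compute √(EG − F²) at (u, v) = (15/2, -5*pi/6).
√(EG − F²)|_{(15/2, -5*pi/6)} = sqrt(481)/2

E = 1, F = 0, G = u^2 + 64; EG − F² = u^2 + 64; √(EG − F²) = sqrt(u^2 + 64). At the given point: sqrt(481)/2.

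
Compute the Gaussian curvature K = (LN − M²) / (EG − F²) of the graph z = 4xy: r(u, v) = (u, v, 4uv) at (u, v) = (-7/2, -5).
K = -16/356409

Coefficients of the first fundamental form: E = 16*v^2 + 1, F = 16*u*v, G = 16*u^2 + 1.
Coefficients of the second fundamental form: L = 0, M = 4/sqrt(16*u^2 + 16*v^2 + 1), N = 0.
Assemble K = (LN − M²)/(EG − F²) = -16/(256*u^4 + 512*u^2*v^2 + 32*u^2 + 256*v^4 + 32*v^2 + 1). At (u, v) = (-7/2, -5): K = -16/356409.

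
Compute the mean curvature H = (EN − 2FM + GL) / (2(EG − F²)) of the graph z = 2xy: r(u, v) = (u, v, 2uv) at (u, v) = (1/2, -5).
H = 5*sqrt(102)/2601

With E = 4*v^2 + 1, F = 4*u*v, G = 4*u^2 + 1, L = 0, M = 2/sqrt(4*u^2 + 4*v^2 + 1), N = 0, assemble
  H = (EN − 2FM + GL) / (2(EG − F²)) = -8*u*v/(4*u^2 + 4*v^2 + 1)^(3/2).
At (u, v) = (1/2, -5): H = 5*sqrt(102)/2601.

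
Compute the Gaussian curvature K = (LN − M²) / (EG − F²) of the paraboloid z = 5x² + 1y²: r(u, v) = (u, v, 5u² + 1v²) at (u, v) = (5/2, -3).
K = 5/109561

Coefficients of the first fundamental form: E = 100*u^2 + 1, F = 20*u*v, G = 4*v^2 + 1.
Coefficients of the second fundamental form: L = 10/sqrt(100*u^2 + 4*v^2 + 1), M = 0, N = 2/sqrt(100*u^2 + 4*v^2 + 1).
Assemble K = (LN − M²)/(EG − F²) = 20/(10000*u^4 + 800*u^2*v^2 + 200*u^2 + 16*v^4 + 8*v^2 + 1). At (u, v) = (5/2, -3): K = 5/109561.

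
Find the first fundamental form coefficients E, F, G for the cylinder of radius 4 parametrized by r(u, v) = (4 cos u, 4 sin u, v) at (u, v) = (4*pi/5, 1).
E = 16;  F = 0;  G = 1

Partials: r_u = (-4*sin(u), 4*cos(u), 0), r_v = (0, 0, 1). As functions of (u, v):
  E = r_u · r_u = 16,
  F = r_u · r_v = 0,
  G = r_v · r_v = 1.
Evaluating at (u, v) = (4*pi/5, 1): E = 16, F = 0, G = 1.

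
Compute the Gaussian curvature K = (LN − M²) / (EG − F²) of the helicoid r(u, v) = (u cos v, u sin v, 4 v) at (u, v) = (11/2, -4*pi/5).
K = -256/34225

Coefficients of the first fundamental form: E = 1, F = 0, G = u^2 + 16.
Coefficients of the second fundamental form: L = 0, M = -4/sqrt(u^2 + 16), N = 0.
Assemble K = (LN − M²)/(EG − F²) = -16/(u^2 + 16)^2. At (u, v) = (11/2, -4*pi/5): K = -256/34225.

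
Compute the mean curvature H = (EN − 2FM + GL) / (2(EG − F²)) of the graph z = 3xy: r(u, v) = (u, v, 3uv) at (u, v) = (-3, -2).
H = -81*sqrt(118)/6962

With E = 9*v^2 + 1, F = 9*u*v, G = 9*u^2 + 1, L = 0, M = 3/sqrt(9*u^2 + 9*v^2 + 1), N = 0, assemble
  H = (EN − 2FM + GL) / (2(EG − F²)) = -27*u*v/(9*u^2 + 9*v^2 + 1)^(3/2).
At (u, v) = (-3, -2): H = -81*sqrt(118)/6962.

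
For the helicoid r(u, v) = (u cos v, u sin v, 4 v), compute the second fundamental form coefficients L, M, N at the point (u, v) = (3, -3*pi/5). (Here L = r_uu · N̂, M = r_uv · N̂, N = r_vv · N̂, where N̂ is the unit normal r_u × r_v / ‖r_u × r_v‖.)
L = 0;  M = -4/5;  N = 0

Compute the unit normal N̂(u, v) = (4*sin(v)/sqrt(u^2 + 16), -4*cos(v)/sqrt(u^2 + 16), u/sqrt(u^2 + 16)), and the second partials r_uu, r_uv, r_vv. Take dot products:
  L(u, v) = r_uu · N̂ = 0,
  M(u, v) = r_uv · N̂ = -4/sqrt(u^2 + 16),
  N(u, v) = r_vv · N̂ = 0.
Evaluating at (u, v) = (3, -3*pi/5):
  L = 0, M = -4/5, N = 0.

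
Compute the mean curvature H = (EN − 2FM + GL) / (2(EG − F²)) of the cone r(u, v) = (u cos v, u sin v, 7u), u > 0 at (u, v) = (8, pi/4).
H = 7*sqrt(2)/160

With E = 50, F = 0, G = u^2, L = 0, M = 0, N = 7*sqrt(2)*u^2/(10*Abs(u)), assemble
  H = (EN − 2FM + GL) / (2(EG − F²)) = 7*sqrt(2)/(20*Abs(u)).
At (u, v) = (8, pi/4): H = 7*sqrt(2)/160.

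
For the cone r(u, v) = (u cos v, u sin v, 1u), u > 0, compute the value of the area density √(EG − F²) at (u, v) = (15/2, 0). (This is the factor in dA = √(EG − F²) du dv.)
√(EG − F²)|_{(15/2, 0)} = 15*sqrt(2)/2

E = 2, F = 0, G = u^2, so EG − F² = 2*u^2. Taking the positive square root: √(EG − F²) = sqrt(2)*Abs(u). At (u, v) = (15/2, 0): 15*sqrt(2)/2.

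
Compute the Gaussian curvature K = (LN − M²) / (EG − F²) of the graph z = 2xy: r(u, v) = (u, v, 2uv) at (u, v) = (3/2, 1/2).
K = -4/121

Coefficients of the first fundamental form: E = 4*v^2 + 1, F = 4*u*v, G = 4*u^2 + 1.
Coefficients of the second fundamental form: L = 0, M = 2/sqrt(4*u^2 + 4*v^2 + 1), N = 0.
Assemble K = (LN − M²)/(EG − F²) = -4/(16*u^4 + 32*u^2*v^2 + 8*u^2 + 16*v^4 + 8*v^2 + 1). At (u, v) = (3/2, 1/2): K = -4/121.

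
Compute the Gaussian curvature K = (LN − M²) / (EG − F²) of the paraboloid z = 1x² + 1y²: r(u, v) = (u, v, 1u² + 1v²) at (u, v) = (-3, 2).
K = 4/2809

Coefficients of the first fundamental form: E = 4*u^2 + 1, F = 4*u*v, G = 4*v^2 + 1.
Coefficients of the second fundamental form: L = 2/sqrt(4*u^2 + 4*v^2 + 1), M = 0, N = 2/sqrt(4*u^2 + 4*v^2 + 1).
Assemble K = (LN − M²)/(EG − F²) = 4/(16*u^4 + 32*u^2*v^2 + 8*u^2 + 16*v^4 + 8*v^2 + 1). At (u, v) = (-3, 2): K = 4/2809.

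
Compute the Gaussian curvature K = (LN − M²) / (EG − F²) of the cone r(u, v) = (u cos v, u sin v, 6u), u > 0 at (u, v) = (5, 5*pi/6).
K = 0

Coefficients of the first fundamental form: E = 37, F = 0, G = u^2.
Coefficients of the second fundamental form: L = 0, M = 0, N = 6*sqrt(37)*u^2/(37*Abs(u)).
Assemble K = (LN − M²)/(EG − F²) = 0. At (u, v) = (5, 5*pi/6): K = 0.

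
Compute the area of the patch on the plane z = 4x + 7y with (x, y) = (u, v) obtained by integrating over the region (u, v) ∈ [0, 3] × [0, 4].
Area = 12*sqrt(66)

Area = ∫∫ √(EG − F²) du dv with √(EG − F²) = sqrt(66). Integrating over [0, 3] × [0, 4] gives 12*sqrt(66).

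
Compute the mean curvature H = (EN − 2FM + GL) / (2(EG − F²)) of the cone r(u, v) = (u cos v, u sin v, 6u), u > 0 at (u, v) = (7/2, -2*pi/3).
H = 6*sqrt(37)/259

With E = 37, F = 0, G = u^2, L = 0, M = 0, N = 6*sqrt(37)*u^2/(37*Abs(u)), assemble
  H = (EN − 2FM + GL) / (2(EG − F²)) = 3*sqrt(37)/(37*Abs(u)).
At (u, v) = (7/2, -2*pi/3): H = 6*sqrt(37)/259.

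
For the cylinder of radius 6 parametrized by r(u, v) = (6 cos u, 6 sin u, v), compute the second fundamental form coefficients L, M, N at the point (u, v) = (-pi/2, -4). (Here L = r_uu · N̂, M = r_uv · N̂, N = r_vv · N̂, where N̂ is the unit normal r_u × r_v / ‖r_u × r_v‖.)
L = -6;  M = 0;  N = 0

Compute the unit normal N̂(u, v) = (cos(u), sin(u), 0), and the second partials r_uu, r_uv, r_vv. Take dot products:
  L(u, v) = r_uu · N̂ = -6,
  M(u, v) = r_uv · N̂ = 0,
  N(u, v) = r_vv · N̂ = 0.
Evaluating at (u, v) = (-pi/2, -4):
  L = -6, M = 0, N = 0.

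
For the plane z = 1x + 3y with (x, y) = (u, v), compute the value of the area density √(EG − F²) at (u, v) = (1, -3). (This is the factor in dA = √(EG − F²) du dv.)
√(EG − F²)|_{(1, -3)} = sqrt(11)

E = 2, F = 3, G = 10, so EG − F² = 11. Taking the positive square root: √(EG − F²) = sqrt(11). At (u, v) = (1, -3): sqrt(11).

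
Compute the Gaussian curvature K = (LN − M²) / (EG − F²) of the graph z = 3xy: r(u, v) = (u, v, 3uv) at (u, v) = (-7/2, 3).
K = -144/591361

Coefficients of the first fundamental form: E = 9*v^2 + 1, F = 9*u*v, G = 9*u^2 + 1.
Coefficients of the second fundamental form: L = 0, M = 3/sqrt(9*u^2 + 9*v^2 + 1), N = 0.
Assemble K = (LN − M²)/(EG − F²) = -9/(81*u^4 + 162*u^2*v^2 + 18*u^2 + 81*v^4 + 18*v^2 + 1). At (u, v) = (-7/2, 3): K = -144/591361.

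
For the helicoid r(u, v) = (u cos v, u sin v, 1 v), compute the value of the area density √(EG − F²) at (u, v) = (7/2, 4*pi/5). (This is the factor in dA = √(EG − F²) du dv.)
√(EG − F²)|_{(7/2, 4*pi/5)} = sqrt(53)/2

E = 1, F = 0, G = u^2 + 1, so EG − F² = u^2 + 1. Taking the positive square root: √(EG − F²) = sqrt(u^2 + 1). At (u, v) = (7/2, 4*pi/5): sqrt(53)/2.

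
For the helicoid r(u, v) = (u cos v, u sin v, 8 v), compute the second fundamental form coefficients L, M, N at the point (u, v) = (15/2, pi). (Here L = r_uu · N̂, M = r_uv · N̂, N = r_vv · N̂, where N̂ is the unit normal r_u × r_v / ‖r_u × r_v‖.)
L = 0;  M = -16*sqrt(481)/481;  N = 0

Compute the unit normal N̂(u, v) = (8*sin(v)/sqrt(u^2 + 64), -8*cos(v)/sqrt(u^2 + 64), u/sqrt(u^2 + 64)), and the second partials r_uu, r_uv, r_vv. Take dot products:
  L(u, v) = r_uu · N̂ = 0,
  M(u, v) = r_uv · N̂ = -8/sqrt(u^2 + 64),
  N(u, v) = r_vv · N̂ = 0.
Evaluating at (u, v) = (15/2, pi):
  L = 0, M = -16*sqrt(481)/481, N = 0.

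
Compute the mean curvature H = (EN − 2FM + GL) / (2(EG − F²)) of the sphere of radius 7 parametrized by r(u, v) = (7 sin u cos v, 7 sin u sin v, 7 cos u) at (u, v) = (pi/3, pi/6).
H = -1/7

With E = 49, F = 0, G = 49*sin(u)^2, L = -7*sin(u)/Abs(sin(u)), M = 0, N = -7*sin(u)^3/Abs(sin(u)), assemble
  H = (EN − 2FM + GL) / (2(EG − F²)) = -sin(u)/(7*Abs(sin(u))).
At (u, v) = (pi/3, pi/6): H = -1/7.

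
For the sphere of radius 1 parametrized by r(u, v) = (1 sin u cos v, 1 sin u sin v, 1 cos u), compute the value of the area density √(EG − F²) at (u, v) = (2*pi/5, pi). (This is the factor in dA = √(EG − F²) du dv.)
√(EG − F²)|_{(2*pi/5, pi)} = sqrt(2*sqrt(5) + 10)/4

E = 1, F = 0, G = sin(u)^2, so EG − F² = sin(u)^2. Taking the positive square root: √(EG − F²) = Abs(sin(u)). At (u, v) = (2*pi/5, pi): sqrt(2*sqrt(5) + 10)/4.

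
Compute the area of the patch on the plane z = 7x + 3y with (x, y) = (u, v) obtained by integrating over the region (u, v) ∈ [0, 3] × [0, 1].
Area = 3*sqrt(59)

Area = ∫∫ √(EG − F²) du dv with √(EG − F²) = sqrt(59). Integrating over [0, 3] × [0, 1] gives 3*sqrt(59).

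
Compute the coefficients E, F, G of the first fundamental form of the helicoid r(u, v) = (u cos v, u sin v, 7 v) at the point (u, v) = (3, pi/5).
E = 1;  F = 0;  G = 58

Partials: r_u = (cos(v), sin(v), 0), r_v = (-u*sin(v), u*cos(v), 7). As functions of (u, v):
  E = r_u · r_u = 1,
  F = r_u · r_v = 0,
  G = r_v · r_v = u^2 + 49.
Evaluating at (u, v) = (3, pi/5): E = 1, F = 0, G = 58.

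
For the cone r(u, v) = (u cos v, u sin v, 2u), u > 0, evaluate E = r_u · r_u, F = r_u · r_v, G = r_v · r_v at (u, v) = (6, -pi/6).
E = 5;  F = 0;  G = 36

Partials: r_u = (cos(v), sin(v), 2), r_v = (-u*sin(v), u*cos(v), 0). As functions of (u, v):
  E = r_u · r_u = 5,
  F = r_u · r_v = 0,
  G = r_v · r_v = u^2.
Evaluating at (u, v) = (6, -pi/6): E = 5, F = 0, G = 36.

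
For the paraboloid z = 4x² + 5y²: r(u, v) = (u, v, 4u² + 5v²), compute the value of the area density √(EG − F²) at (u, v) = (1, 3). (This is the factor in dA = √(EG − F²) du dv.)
√(EG − F²)|_{(1, 3)} = sqrt(965)

E = 64*u^2 + 1, F = 80*u*v, G = 100*v^2 + 1, so EG − F² = 64*u^2 + 100*v^2 + 1. Taking the positive square root: √(EG − F²) = sqrt(64*u^2 + 100*v^2 + 1). At (u, v) = (1, 3): sqrt(965).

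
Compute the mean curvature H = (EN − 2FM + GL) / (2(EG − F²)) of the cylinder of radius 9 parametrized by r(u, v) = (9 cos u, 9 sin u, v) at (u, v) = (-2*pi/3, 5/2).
H = -1/18

With E = 81, F = 0, G = 1, L = -9, M = 0, N = 0, assemble
  H = (EN − 2FM + GL) / (2(EG − F²)) = -1/18.
At (u, v) = (-2*pi/3, 5/2): H = -1/18.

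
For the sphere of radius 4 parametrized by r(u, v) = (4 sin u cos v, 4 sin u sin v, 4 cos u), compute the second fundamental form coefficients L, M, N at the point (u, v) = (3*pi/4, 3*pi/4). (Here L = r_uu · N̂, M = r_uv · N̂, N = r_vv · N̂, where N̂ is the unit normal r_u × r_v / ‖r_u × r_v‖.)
L = -4;  M = 0;  N = -2

Compute the unit normal N̂(u, v) = (sin(u)^2*cos(v)/Abs(sin(u)), sin(u)^2*sin(v)/Abs(sin(u)), sin(2*u)/(2*Abs(sin(u)))), and the second partials r_uu, r_uv, r_vv. Take dot products:
  L(u, v) = r_uu · N̂ = -4*sin(u)/Abs(sin(u)),
  M(u, v) = r_uv · N̂ = 0,
  N(u, v) = r_vv · N̂ = -4*sin(u)^3/Abs(sin(u)).
Evaluating at (u, v) = (3*pi/4, 3*pi/4):
  L = -4, M = 0, N = -2.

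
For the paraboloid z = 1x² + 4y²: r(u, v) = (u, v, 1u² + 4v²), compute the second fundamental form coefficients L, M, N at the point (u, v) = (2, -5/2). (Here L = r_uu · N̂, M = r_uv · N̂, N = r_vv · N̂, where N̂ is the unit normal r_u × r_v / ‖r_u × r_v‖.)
L = 2*sqrt(417)/417;  M = 0;  N = 8*sqrt(417)/417

Compute the unit normal N̂(u, v) = (-2*u/sqrt(4*u^2 + 64*v^2 + 1), -8*v/sqrt(4*u^2 + 64*v^2 + 1), 1/sqrt(4*u^2 + 64*v^2 + 1)), and the second partials r_uu, r_uv, r_vv. Take dot products:
  L(u, v) = r_uu · N̂ = 2/sqrt(4*u^2 + 64*v^2 + 1),
  M(u, v) = r_uv · N̂ = 0,
  N(u, v) = r_vv · N̂ = 8/sqrt(4*u^2 + 64*v^2 + 1).
Evaluating at (u, v) = (2, -5/2):
  L = 2*sqrt(417)/417, M = 0, N = 8*sqrt(417)/417.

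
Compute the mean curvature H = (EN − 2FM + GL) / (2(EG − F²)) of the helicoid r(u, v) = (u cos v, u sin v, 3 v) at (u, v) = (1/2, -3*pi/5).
H = 0

With E = 1, F = 0, G = u^2 + 9, L = 0, M = -3/sqrt(u^2 + 9), N = 0, assemble
  H = (EN − 2FM + GL) / (2(EG − F²)) = 0.
At (u, v) = (1/2, -3*pi/5): H = 0.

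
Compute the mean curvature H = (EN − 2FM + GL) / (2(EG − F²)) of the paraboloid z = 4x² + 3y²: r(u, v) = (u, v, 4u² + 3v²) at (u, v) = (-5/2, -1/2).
H = 1243*sqrt(410)/168100

With E = 64*u^2 + 1, F = 48*u*v, G = 36*v^2 + 1, L = 8/sqrt(64*u^2 + 36*v^2 + 1), M = 0, N = 6/sqrt(64*u^2 + 36*v^2 + 1), assemble
  H = (EN − 2FM + GL) / (2(EG − F²)) = (192*u^2 + 144*v^2 + 7)/(64*u^2 + 36*v^2 + 1)^(3/2).
At (u, v) = (-5/2, -1/2): H = 1243*sqrt(410)/168100.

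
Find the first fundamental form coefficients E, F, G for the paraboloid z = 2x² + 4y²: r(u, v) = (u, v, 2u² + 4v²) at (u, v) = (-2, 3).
E = 65;  F = -192;  G = 577

Partials: r_u = (1, 0, 4*u), r_v = (0, 1, 8*v). As functions of (u, v):
  E = r_u · r_u = 16*u^2 + 1,
  F = r_u · r_v = 32*u*v,
  G = r_v · r_v = 64*v^2 + 1.
Evaluating at (u, v) = (-2, 3): E = 65, F = -192, G = 577.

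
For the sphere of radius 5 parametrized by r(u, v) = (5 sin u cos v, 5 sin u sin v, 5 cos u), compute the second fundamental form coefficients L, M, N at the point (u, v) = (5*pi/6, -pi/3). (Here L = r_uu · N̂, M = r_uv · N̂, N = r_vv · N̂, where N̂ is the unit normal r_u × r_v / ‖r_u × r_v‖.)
L = -5;  M = 0;  N = -5/4

Compute the unit normal N̂(u, v) = (sin(u)^2*cos(v)/Abs(sin(u)), sin(u)^2*sin(v)/Abs(sin(u)), sin(2*u)/(2*Abs(sin(u)))), and the second partials r_uu, r_uv, r_vv. Take dot products:
  L(u, v) = r_uu · N̂ = -5*sin(u)/Abs(sin(u)),
  M(u, v) = r_uv · N̂ = 0,
  N(u, v) = r_vv · N̂ = -5*sin(u)^3/Abs(sin(u)).
Evaluating at (u, v) = (5*pi/6, -pi/3):
  L = -5, M = 0, N = -5/4.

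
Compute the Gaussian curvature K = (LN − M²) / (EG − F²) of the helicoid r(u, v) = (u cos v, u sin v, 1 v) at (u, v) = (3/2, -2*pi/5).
K = -16/169

Coefficients of the first fundamental form: E = 1, F = 0, G = u^2 + 1.
Coefficients of the second fundamental form: L = 0, M = -1/sqrt(u^2 + 1), N = 0.
Assemble K = (LN − M²)/(EG − F²) = -1/(u^2 + 1)^2. At (u, v) = (3/2, -2*pi/5): K = -16/169.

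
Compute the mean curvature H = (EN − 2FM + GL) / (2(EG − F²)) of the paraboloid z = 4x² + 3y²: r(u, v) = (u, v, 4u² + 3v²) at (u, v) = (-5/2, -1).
H = 1351*sqrt(437)/190969

With E = 64*u^2 + 1, F = 48*u*v, G = 36*v^2 + 1, L = 8/sqrt(64*u^2 + 36*v^2 + 1), M = 0, N = 6/sqrt(64*u^2 + 36*v^2 + 1), assemble
  H = (EN − 2FM + GL) / (2(EG − F²)) = (192*u^2 + 144*v^2 + 7)/(64*u^2 + 36*v^2 + 1)^(3/2).
At (u, v) = (-5/2, -1): H = 1351*sqrt(437)/190969.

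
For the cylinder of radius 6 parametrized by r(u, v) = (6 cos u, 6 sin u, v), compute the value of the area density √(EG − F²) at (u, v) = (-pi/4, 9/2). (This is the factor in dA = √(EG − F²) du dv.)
√(EG − F²)|_{(-pi/4, 9/2)} = 6

E = 36, F = 0, G = 1, so EG − F² = 36. Taking the positive square root: √(EG − F²) = 6. At (u, v) = (-pi/4, 9/2): 6.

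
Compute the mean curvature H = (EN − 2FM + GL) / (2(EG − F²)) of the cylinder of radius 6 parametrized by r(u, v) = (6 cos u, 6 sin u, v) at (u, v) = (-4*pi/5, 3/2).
H = -1/12

With E = 36, F = 0, G = 1, L = -6, M = 0, N = 0, assemble
  H = (EN − 2FM + GL) / (2(EG − F²)) = -1/12.
At (u, v) = (-4*pi/5, 3/2): H = -1/12.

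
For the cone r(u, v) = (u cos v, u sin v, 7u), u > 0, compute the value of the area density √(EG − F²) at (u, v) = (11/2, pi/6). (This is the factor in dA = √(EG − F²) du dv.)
√(EG − F²)|_{(11/2, pi/6)} = 55*sqrt(2)/2

E = 50, F = 0, G = u^2, so EG − F² = 50*u^2. Taking the positive square root: √(EG − F²) = 5*sqrt(2)*Abs(u). At (u, v) = (11/2, pi/6): 55*sqrt(2)/2.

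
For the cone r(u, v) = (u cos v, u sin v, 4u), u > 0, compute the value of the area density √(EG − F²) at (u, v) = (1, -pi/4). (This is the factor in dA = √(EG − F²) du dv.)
√(EG − F²)|_{(1, -pi/4)} = sqrt(17)

E = 17, F = 0, G = u^2, so EG − F² = 17*u^2. Taking the positive square root: √(EG − F²) = sqrt(17)*Abs(u). At (u, v) = (1, -pi/4): sqrt(17).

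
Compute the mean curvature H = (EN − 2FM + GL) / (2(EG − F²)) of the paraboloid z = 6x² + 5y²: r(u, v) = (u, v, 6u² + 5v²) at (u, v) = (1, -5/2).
H = 4481*sqrt(770)/592900

With E = 144*u^2 + 1, F = 120*u*v, G = 100*v^2 + 1, L = 12/sqrt(144*u^2 + 100*v^2 + 1), M = 0, N = 10/sqrt(144*u^2 + 100*v^2 + 1), assemble
  H = (EN − 2FM + GL) / (2(EG − F²)) = (720*u^2 + 600*v^2 + 11)/(144*u^2 + 100*v^2 + 1)^(3/2).
At (u, v) = (1, -5/2): H = 4481*sqrt(770)/592900.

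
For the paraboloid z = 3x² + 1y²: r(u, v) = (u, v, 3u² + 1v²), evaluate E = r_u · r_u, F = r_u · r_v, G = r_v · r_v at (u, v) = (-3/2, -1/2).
E = 82;  F = 9;  G = 2

Partials: r_u = (1, 0, 6*u), r_v = (0, 1, 2*v). As functions of (u, v):
  E = r_u · r_u = 36*u^2 + 1,
  F = r_u · r_v = 12*u*v,
  G = r_v · r_v = 4*v^2 + 1.
Evaluating at (u, v) = (-3/2, -1/2): E = 82, F = 9, G = 2.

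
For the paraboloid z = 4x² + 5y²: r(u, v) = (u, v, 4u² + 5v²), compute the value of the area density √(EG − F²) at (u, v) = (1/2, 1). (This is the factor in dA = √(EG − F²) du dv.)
√(EG − F²)|_{(1/2, 1)} = 3*sqrt(13)

E = 64*u^2 + 1, F = 80*u*v, G = 100*v^2 + 1, so EG − F² = 64*u^2 + 100*v^2 + 1. Taking the positive square root: √(EG − F²) = sqrt(64*u^2 + 100*v^2 + 1). At (u, v) = (1/2, 1): 3*sqrt(13).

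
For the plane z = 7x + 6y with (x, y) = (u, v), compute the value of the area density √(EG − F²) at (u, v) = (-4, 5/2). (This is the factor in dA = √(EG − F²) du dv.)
√(EG − F²)|_{(-4, 5/2)} = sqrt(86)

E = 50, F = 42, G = 37, so EG − F² = 86. Taking the positive square root: √(EG − F²) = sqrt(86). At (u, v) = (-4, 5/2): sqrt(86).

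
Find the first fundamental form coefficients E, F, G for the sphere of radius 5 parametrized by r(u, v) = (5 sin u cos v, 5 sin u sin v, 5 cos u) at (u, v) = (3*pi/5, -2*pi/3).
E = 25;  F = 0;  G = 25*sqrt(5)/8 + 125/8

Partials: r_u = (5*cos(u)*cos(v), 5*sin(v)*cos(u), -5*sin(u)), r_v = (-5*sin(u)*sin(v), 5*sin(u)*cos(v), 0). As functions of (u, v):
  E = r_u · r_u = 25,
  F = r_u · r_v = 0,
  G = r_v · r_v = 25*sin(u)^2.
Evaluating at (u, v) = (3*pi/5, -2*pi/3): E = 25, F = 0, G = 25*sqrt(5)/8 + 125/8.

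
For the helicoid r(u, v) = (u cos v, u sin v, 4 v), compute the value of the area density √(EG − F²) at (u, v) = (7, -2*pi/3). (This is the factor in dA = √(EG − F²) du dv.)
√(EG − F²)|_{(7, -2*pi/3)} = sqrt(65)

E = 1, F = 0, G = u^2 + 16, so EG − F² = u^2 + 16. Taking the positive square root: √(EG − F²) = sqrt(u^2 + 16). At (u, v) = (7, -2*pi/3): sqrt(65).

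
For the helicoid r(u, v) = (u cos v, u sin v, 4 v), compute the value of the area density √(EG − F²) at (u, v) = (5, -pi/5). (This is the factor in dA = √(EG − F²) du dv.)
√(EG − F²)|_{(5, -pi/5)} = sqrt(41)

E = 1, F = 0, G = u^2 + 16, so EG − F² = u^2 + 16. Taking the positive square root: √(EG − F²) = sqrt(u^2 + 16). At (u, v) = (5, -pi/5): sqrt(41).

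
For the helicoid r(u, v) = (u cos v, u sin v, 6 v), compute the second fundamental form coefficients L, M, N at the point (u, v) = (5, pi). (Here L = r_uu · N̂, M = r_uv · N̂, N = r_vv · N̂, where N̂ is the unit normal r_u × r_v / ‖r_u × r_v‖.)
L = 0;  M = -6*sqrt(61)/61;  N = 0

Compute the unit normal N̂(u, v) = (6*sin(v)/sqrt(u^2 + 36), -6*cos(v)/sqrt(u^2 + 36), u/sqrt(u^2 + 36)), and the second partials r_uu, r_uv, r_vv. Take dot products:
  L(u, v) = r_uu · N̂ = 0,
  M(u, v) = r_uv · N̂ = -6/sqrt(u^2 + 36),
  N(u, v) = r_vv · N̂ = 0.
Evaluating at (u, v) = (5, pi):
  L = 0, M = -6*sqrt(61)/61, N = 0.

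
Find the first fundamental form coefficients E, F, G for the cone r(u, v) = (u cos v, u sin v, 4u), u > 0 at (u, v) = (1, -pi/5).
E = 17;  F = 0;  G = 1

Partials: r_u = (cos(v), sin(v), 4), r_v = (-u*sin(v), u*cos(v), 0). As functions of (u, v):
  E = r_u · r_u = 17,
  F = r_u · r_v = 0,
  G = r_v · r_v = u^2.
Evaluating at (u, v) = (1, -pi/5): E = 17, F = 0, G = 1.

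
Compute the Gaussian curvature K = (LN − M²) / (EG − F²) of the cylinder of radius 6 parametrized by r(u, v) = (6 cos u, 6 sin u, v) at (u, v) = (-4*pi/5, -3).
K = 0

Coefficients of the first fundamental form: E = 36, F = 0, G = 1.
Coefficients of the second fundamental form: L = -6, M = 0, N = 0.
Assemble K = (LN − M²)/(EG − F²) = 0. At (u, v) = (-4*pi/5, -3): K = 0.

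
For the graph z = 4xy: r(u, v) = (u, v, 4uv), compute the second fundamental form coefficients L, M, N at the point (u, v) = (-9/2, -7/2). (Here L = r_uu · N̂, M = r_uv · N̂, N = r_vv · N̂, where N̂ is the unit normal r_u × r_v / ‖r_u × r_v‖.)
L = 0;  M = 4*sqrt(521)/521;  N = 0

Compute the unit normal N̂(u, v) = (-4*v/sqrt(16*u^2 + 16*v^2 + 1), -4*u/sqrt(16*u^2 + 16*v^2 + 1), 1/sqrt(16*u^2 + 16*v^2 + 1)), and the second partials r_uu, r_uv, r_vv. Take dot products:
  L(u, v) = r_uu · N̂ = 0,
  M(u, v) = r_uv · N̂ = 4/sqrt(16*u^2 + 16*v^2 + 1),
  N(u, v) = r_vv · N̂ = 0.
Evaluating at (u, v) = (-9/2, -7/2):
  L = 0, M = 4*sqrt(521)/521, N = 0.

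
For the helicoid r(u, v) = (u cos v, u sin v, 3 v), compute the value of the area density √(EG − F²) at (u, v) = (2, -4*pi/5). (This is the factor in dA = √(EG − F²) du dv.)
√(EG − F²)|_{(2, -4*pi/5)} = sqrt(13)

E = 1, F = 0, G = u^2 + 9, so EG − F² = u^2 + 9. Taking the positive square root: √(EG − F²) = sqrt(u^2 + 9). At (u, v) = (2, -4*pi/5): sqrt(13).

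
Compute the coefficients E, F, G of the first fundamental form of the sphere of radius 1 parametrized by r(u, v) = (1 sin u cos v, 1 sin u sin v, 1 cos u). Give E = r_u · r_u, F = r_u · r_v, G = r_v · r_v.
E = 1;  F = 0;  G = sin(u)^2

Compute partials: r_u = (cos(u)*cos(v), sin(v)*cos(u), -sin(u)), r_v = (-sin(u)*sin(v), sin(u)*cos(v), 0). Then
  E = r_u · r_u = 1,
  F = r_u · r_v = 0,
  G = r_v · r_v = sin(u)^2.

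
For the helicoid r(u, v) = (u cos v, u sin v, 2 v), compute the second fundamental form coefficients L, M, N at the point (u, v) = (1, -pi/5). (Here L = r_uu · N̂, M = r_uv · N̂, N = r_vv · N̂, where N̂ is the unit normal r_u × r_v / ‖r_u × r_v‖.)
L = 0;  M = -2*sqrt(5)/5;  N = 0

Compute the unit normal N̂(u, v) = (2*sin(v)/sqrt(u^2 + 4), -2*cos(v)/sqrt(u^2 + 4), u/sqrt(u^2 + 4)), and the second partials r_uu, r_uv, r_vv. Take dot products:
  L(u, v) = r_uu · N̂ = 0,
  M(u, v) = r_uv · N̂ = -2/sqrt(u^2 + 4),
  N(u, v) = r_vv · N̂ = 0.
Evaluating at (u, v) = (1, -pi/5):
  L = 0, M = -2*sqrt(5)/5, N = 0.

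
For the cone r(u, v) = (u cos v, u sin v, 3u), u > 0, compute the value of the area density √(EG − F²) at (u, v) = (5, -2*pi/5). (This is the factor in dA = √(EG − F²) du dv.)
√(EG − F²)|_{(5, -2*pi/5)} = 5*sqrt(10)

E = 10, F = 0, G = u^2, so EG − F² = 10*u^2. Taking the positive square root: √(EG − F²) = sqrt(10)*Abs(u). At (u, v) = (5, -2*pi/5): 5*sqrt(10).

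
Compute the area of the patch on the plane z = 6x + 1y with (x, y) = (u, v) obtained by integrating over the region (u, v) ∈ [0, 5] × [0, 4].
Area = 20*sqrt(38)

Area = ∫∫ √(EG − F²) du dv with √(EG − F²) = sqrt(38). Integrating over [0, 5] × [0, 4] gives 20*sqrt(38).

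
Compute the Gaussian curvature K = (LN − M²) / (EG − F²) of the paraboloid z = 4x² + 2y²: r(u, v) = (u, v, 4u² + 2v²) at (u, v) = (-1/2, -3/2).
K = 32/2809

Coefficients of the first fundamental form: E = 64*u^2 + 1, F = 32*u*v, G = 16*v^2 + 1.
Coefficients of the second fundamental form: L = 8/sqrt(64*u^2 + 16*v^2 + 1), M = 0, N = 4/sqrt(64*u^2 + 16*v^2 + 1).
Assemble K = (LN − M²)/(EG − F²) = 32/(4096*u^4 + 2048*u^2*v^2 + 128*u^2 + 256*v^4 + 32*v^2 + 1). At (u, v) = (-1/2, -3/2): K = 32/2809.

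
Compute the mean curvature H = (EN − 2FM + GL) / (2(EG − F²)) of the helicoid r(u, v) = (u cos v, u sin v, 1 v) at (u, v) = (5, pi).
H = 0

With E = 1, F = 0, G = u^2 + 1, L = 0, M = -1/sqrt(u^2 + 1), N = 0, assemble
  H = (EN − 2FM + GL) / (2(EG − F²)) = 0.
At (u, v) = (5, pi): H = 0.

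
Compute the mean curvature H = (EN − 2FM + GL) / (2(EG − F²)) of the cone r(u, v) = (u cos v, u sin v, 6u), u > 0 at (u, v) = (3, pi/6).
H = sqrt(37)/37

With E = 37, F = 0, G = u^2, L = 0, M = 0, N = 6*sqrt(37)*u^2/(37*Abs(u)), assemble
  H = (EN − 2FM + GL) / (2(EG − F²)) = 3*sqrt(37)/(37*Abs(u)).
At (u, v) = (3, pi/6): H = sqrt(37)/37.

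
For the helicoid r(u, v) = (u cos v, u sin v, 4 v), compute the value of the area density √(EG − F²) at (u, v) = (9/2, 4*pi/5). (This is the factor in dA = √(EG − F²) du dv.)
√(EG − F²)|_{(9/2, 4*pi/5)} = sqrt(145)/2

E = 1, F = 0, G = u^2 + 16, so EG − F² = u^2 + 16. Taking the positive square root: √(EG − F²) = sqrt(u^2 + 16). At (u, v) = (9/2, 4*pi/5): sqrt(145)/2.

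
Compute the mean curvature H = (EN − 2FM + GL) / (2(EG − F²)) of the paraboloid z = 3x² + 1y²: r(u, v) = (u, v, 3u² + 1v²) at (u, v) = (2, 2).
H = 4*sqrt(161)/529

With E = 36*u^2 + 1, F = 12*u*v, G = 4*v^2 + 1, L = 6/sqrt(36*u^2 + 4*v^2 + 1), M = 0, N = 2/sqrt(36*u^2 + 4*v^2 + 1), assemble
  H = (EN − 2FM + GL) / (2(EG − F²)) = 4*(9*u^2 + 3*v^2 + 1)/(36*u^2 + 4*v^2 + 1)^(3/2).
At (u, v) = (2, 2): H = 4*sqrt(161)/529.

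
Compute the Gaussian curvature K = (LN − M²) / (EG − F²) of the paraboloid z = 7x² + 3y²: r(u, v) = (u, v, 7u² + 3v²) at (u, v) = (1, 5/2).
K = 21/44521

Coefficients of the first fundamental form: E = 196*u^2 + 1, F = 84*u*v, G = 36*v^2 + 1.
Coefficients of the second fundamental form: L = 14/sqrt(196*u^2 + 36*v^2 + 1), M = 0, N = 6/sqrt(196*u^2 + 36*v^2 + 1).
Assemble K = (LN − M²)/(EG − F²) = 84/(38416*u^4 + 14112*u^2*v^2 + 392*u^2 + 1296*v^4 + 72*v^2 + 1). At (u, v) = (1, 5/2): K = 21/44521.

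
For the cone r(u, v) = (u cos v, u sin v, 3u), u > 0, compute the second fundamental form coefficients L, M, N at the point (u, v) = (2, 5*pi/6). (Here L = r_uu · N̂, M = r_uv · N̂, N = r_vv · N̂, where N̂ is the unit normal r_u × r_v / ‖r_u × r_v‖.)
L = 0;  M = 0;  N = 3*sqrt(10)/5

Compute the unit normal N̂(u, v) = (-3*sqrt(10)*u*cos(v)/(10*Abs(u)), -3*sqrt(10)*u*sin(v)/(10*Abs(u)), sqrt(10)*u/(10*Abs(u))), and the second partials r_uu, r_uv, r_vv. Take dot products:
  L(u, v) = r_uu · N̂ = 0,
  M(u, v) = r_uv · N̂ = 0,
  N(u, v) = r_vv · N̂ = 3*sqrt(10)*u^2/(10*Abs(u)).
Evaluating at (u, v) = (2, 5*pi/6):
  L = 0, M = 0, N = 3*sqrt(10)/5.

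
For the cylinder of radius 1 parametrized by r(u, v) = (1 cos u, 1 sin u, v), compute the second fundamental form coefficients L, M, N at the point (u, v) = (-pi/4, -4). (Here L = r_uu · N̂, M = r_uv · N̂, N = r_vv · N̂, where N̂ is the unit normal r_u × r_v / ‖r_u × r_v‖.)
L = -1;  M = 0;  N = 0

Compute the unit normal N̂(u, v) = (cos(u), sin(u), 0), and the second partials r_uu, r_uv, r_vv. Take dot products:
  L(u, v) = r_uu · N̂ = -1,
  M(u, v) = r_uv · N̂ = 0,
  N(u, v) = r_vv · N̂ = 0.
Evaluating at (u, v) = (-pi/4, -4):
  L = -1, M = 0, N = 0.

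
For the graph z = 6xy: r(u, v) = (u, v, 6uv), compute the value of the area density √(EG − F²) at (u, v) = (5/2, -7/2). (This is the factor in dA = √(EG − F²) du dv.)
√(EG − F²)|_{(5/2, -7/2)} = sqrt(667)

E = 36*v^2 + 1, F = 36*u*v, G = 36*u^2 + 1, so EG − F² = 36*u^2 + 36*v^2 + 1. Taking the positive square root: √(EG − F²) = sqrt(36*u^2 + 36*v^2 + 1). At (u, v) = (5/2, -7/2): sqrt(667).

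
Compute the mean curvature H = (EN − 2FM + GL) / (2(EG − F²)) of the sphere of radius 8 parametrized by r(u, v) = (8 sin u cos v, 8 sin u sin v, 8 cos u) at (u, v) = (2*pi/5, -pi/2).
H = -1/8

With E = 64, F = 0, G = 64*sin(u)^2, L = -8*sin(u)/Abs(sin(u)), M = 0, N = -8*sin(u)^3/Abs(sin(u)), assemble
  H = (EN − 2FM + GL) / (2(EG − F²)) = -sin(u)/(8*Abs(sin(u))).
At (u, v) = (2*pi/5, -pi/2): H = -1/8.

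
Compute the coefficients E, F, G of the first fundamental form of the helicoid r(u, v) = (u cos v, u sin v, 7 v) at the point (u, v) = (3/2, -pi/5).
E = 1;  F = 0;  G = 205/4

Partials: r_u = (cos(v), sin(v), 0), r_v = (-u*sin(v), u*cos(v), 7). As functions of (u, v):
  E = r_u · r_u = 1,
  F = r_u · r_v = 0,
  G = r_v · r_v = u^2 + 49.
Evaluating at (u, v) = (3/2, -pi/5): E = 1, F = 0, G = 205/4.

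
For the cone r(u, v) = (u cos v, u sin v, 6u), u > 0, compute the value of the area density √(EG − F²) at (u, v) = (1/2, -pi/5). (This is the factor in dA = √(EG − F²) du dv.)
√(EG − F²)|_{(1/2, -pi/5)} = sqrt(37)/2

E = 37, F = 0, G = u^2, so EG − F² = 37*u^2. Taking the positive square root: √(EG − F²) = sqrt(37)*Abs(u). At (u, v) = (1/2, -pi/5): sqrt(37)/2.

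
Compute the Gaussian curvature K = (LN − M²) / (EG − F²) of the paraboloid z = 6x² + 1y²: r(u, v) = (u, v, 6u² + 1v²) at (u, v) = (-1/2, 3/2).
K = 6/529

Coefficients of the first fundamental form: E = 144*u^2 + 1, F = 24*u*v, G = 4*v^2 + 1.
Coefficients of the second fundamental form: L = 12/sqrt(144*u^2 + 4*v^2 + 1), M = 0, N = 2/sqrt(144*u^2 + 4*v^2 + 1).
Assemble K = (LN − M²)/(EG − F²) = 24/(20736*u^4 + 1152*u^2*v^2 + 288*u^2 + 16*v^4 + 8*v^2 + 1). At (u, v) = (-1/2, 3/2): K = 6/529.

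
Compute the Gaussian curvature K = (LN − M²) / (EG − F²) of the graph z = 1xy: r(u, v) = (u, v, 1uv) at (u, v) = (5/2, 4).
K = -16/8649

Coefficients of the first fundamental form: E = v^2 + 1, F = u*v, G = u^2 + 1.
Coefficients of the second fundamental form: L = 0, M = 1/sqrt(u^2 + v^2 + 1), N = 0.
Assemble K = (LN − M²)/(EG − F²) = 1/((u^2*v^2 - (u^2 + 1)*(v^2 + 1))*(u^2 + v^2 + 1)). At (u, v) = (5/2, 4): K = -16/8649.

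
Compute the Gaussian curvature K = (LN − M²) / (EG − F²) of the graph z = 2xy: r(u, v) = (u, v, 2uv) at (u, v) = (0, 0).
K = -4

Coefficients of the first fundamental form: E = 4*v^2 + 1, F = 4*u*v, G = 4*u^2 + 1.
Coefficients of the second fundamental form: L = 0, M = 2/sqrt(4*u^2 + 4*v^2 + 1), N = 0.
Assemble K = (LN − M²)/(EG − F²) = -4/(16*u^4 + 32*u^2*v^2 + 8*u^2 + 16*v^4 + 8*v^2 + 1). At (u, v) = (0, 0): K = -4.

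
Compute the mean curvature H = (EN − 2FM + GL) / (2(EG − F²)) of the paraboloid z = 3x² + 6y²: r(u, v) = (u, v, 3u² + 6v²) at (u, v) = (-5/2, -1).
H = 1791*sqrt(370)/136900

With E = 36*u^2 + 1, F = 72*u*v, G = 144*v^2 + 1, L = 6/sqrt(36*u^2 + 144*v^2 + 1), M = 0, N = 12/sqrt(36*u^2 + 144*v^2 + 1), assemble
  H = (EN − 2FM + GL) / (2(EG − F²)) = 9*(24*u^2 + 48*v^2 + 1)/(36*u^2 + 144*v^2 + 1)^(3/2).
At (u, v) = (-5/2, -1): H = 1791*sqrt(370)/136900.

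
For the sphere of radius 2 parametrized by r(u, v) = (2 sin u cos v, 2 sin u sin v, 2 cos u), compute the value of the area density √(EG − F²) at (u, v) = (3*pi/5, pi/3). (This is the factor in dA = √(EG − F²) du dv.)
√(EG − F²)|_{(3*pi/5, pi/3)} = sqrt(2*sqrt(5) + 10)

E = 4, F = 0, G = 4*sin(u)^2, so EG − F² = 16*sin(u)^2. Taking the positive square root: √(EG − F²) = 4*Abs(sin(u)). At (u, v) = (3*pi/5, pi/3): sqrt(2*sqrt(5) + 10).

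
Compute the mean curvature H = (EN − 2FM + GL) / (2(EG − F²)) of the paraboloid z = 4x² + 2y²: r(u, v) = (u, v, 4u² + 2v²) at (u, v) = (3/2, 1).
H = 358*sqrt(161)/25921

With E = 64*u^2 + 1, F = 32*u*v, G = 16*v^2 + 1, L = 8/sqrt(64*u^2 + 16*v^2 + 1), M = 0, N = 4/sqrt(64*u^2 + 16*v^2 + 1), assemble
  H = (EN − 2FM + GL) / (2(EG − F²)) = 2*(64*u^2 + 32*v^2 + 3)/(64*u^2 + 16*v^2 + 1)^(3/2).
At (u, v) = (3/2, 1): H = 358*sqrt(161)/25921.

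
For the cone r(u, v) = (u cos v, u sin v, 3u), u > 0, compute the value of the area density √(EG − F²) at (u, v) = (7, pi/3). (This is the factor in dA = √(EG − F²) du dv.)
√(EG − F²)|_{(7, pi/3)} = 7*sqrt(10)

E = 10, F = 0, G = u^2, so EG − F² = 10*u^2. Taking the positive square root: √(EG − F²) = sqrt(10)*Abs(u). At (u, v) = (7, pi/3): 7*sqrt(10).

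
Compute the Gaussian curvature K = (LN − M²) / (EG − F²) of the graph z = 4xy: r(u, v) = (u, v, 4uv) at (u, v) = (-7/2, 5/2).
K = -16/88209

Coefficients of the first fundamental form: E = 16*v^2 + 1, F = 16*u*v, G = 16*u^2 + 1.
Coefficients of the second fundamental form: L = 0, M = 4/sqrt(16*u^2 + 16*v^2 + 1), N = 0.
Assemble K = (LN − M²)/(EG − F²) = -16/(256*u^4 + 512*u^2*v^2 + 32*u^2 + 256*v^4 + 32*v^2 + 1). At (u, v) = (-7/2, 5/2): K = -16/88209.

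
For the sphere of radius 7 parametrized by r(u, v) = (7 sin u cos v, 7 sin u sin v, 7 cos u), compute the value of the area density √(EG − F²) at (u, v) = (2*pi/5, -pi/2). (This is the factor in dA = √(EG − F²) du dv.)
√(EG − F²)|_{(2*pi/5, -pi/2)} = 49*sqrt(2*sqrt(5) + 10)/4

E = 49, F = 0, G = 49*sin(u)^2, so EG − F² = 2401*sin(u)^2. Taking the positive square root: √(EG − F²) = 49*Abs(sin(u)). At (u, v) = (2*pi/5, -pi/2): 49*sqrt(2*sqrt(5) + 10)/4.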